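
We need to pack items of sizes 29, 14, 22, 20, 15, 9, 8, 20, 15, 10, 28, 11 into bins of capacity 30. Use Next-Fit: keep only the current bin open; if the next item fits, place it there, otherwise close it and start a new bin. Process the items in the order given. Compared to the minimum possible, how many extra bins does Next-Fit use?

Next-Fit: [29] [14] [22] [20] [15,9] [8,20] [15,10] [28] [11] → 9 bins.
Total size 201; any packing needs at least ⌈201/30⌉ = 7 bins.
An optimal packing achieves that bound: [29] [28] [22,8] [20,10] [20,9] [15,15] [14,11] → 7 bins.
Excess: 9 − 7 = 2.

2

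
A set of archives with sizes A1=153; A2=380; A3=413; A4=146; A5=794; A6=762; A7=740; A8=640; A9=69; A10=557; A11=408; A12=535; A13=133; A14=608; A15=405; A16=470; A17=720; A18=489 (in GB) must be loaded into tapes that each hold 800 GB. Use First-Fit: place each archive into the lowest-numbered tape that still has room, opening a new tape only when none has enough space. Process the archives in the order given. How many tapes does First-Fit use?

14

Put A1 (153 GB) in tape 1; 647 GB remain.
Put A2 (380 GB) in tape 1; 267 GB remain.
Put A3 (413 GB) in tape 2; 387 GB remain.
Put A4 (146 GB) in tape 1; 121 GB remain.
Put A5 (794 GB) in tape 3; 6 GB remain.
Put A6 (762 GB) in tape 4; 38 GB remain.
Put A7 (740 GB) in tape 5; 60 GB remain.
Put A8 (640 GB) in tape 6; 160 GB remain.
Put A9 (69 GB) in tape 1; 52 GB remain.
Put A10 (557 GB) in tape 7; 243 GB remain.
Put A11 (408 GB) in tape 8; 392 GB remain.
Put A12 (535 GB) in tape 9; 265 GB remain.
Put A13 (133 GB) in tape 2; 254 GB remain.
Put A14 (608 GB) in tape 10; 192 GB remain.
Put A15 (405 GB) in tape 11; 395 GB remain.
Put A16 (470 GB) in tape 12; 330 GB remain.
Put A17 (720 GB) in tape 13; 80 GB remain.
Put A18 (489 GB) in tape 14; 311 GB remain.
Final tapes: [153,380,146,69] [413,133] [794] [762] [740] [640] [557] [408] [535] [608] [405] [470] [720] [489].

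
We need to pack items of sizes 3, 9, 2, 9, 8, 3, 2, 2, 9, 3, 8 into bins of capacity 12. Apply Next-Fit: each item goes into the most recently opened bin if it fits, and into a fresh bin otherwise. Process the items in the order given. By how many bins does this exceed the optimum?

1

Next-Fit: [3,9] [2,9] [8,3] [2,2] [9,3] [8] → 6 bins.
Total size 58; any packing needs at least ⌈58/12⌉ = 5 bins.
An optimal packing achieves that bound: [9,3] [9,3] [9,3] [8,2,2] [8,2] → 5 bins.
Excess: 6 − 5 = 1.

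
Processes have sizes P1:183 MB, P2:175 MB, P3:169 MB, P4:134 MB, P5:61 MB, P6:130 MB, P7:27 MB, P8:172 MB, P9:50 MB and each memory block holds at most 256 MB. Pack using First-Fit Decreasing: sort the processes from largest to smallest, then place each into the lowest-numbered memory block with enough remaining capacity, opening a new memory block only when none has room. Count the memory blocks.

Sorted descending: 183, 175, 172, 169, 134, 130, 61, 50, 27.
Put 183 MB in memory block 1; 73 MB remain.
Put 175 MB in memory block 2; 81 MB remain.
Put 172 MB in memory block 3; 84 MB remain.
Put 169 MB in memory block 4; 87 MB remain.
Put 134 MB in memory block 5; 122 MB remain.
Put 130 MB in memory block 6; 126 MB remain.
Put 61 MB in memory block 1; 12 MB remain.
Put 50 MB in memory block 2; 31 MB remain.
Put 27 MB in memory block 2; 4 MB remain.

6 memory blocks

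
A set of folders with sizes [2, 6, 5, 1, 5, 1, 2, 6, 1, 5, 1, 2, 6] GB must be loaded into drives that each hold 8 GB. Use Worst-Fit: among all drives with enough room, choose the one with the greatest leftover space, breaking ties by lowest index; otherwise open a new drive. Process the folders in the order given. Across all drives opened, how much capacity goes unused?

5

2 GB → drive 1 (remaining 6 GB)
6 GB → drive 1 (remaining 0 GB)
5 GB → drive 2 (remaining 3 GB)
1 GB → drive 2 (remaining 2 GB)
5 GB → drive 3 (remaining 3 GB)
1 GB → drive 3 (remaining 2 GB)
2 GB → drive 2 (remaining 0 GB)
6 GB → drive 4 (remaining 2 GB)
1 GB → drive 3 (remaining 1 GB)
5 GB → drive 5 (remaining 3 GB)
1 GB → drive 5 (remaining 2 GB)
2 GB → drive 4 (remaining 0 GB)
6 GB → drive 6 (remaining 2 GB)
6 drives × 8 GB = 48 GB; used 43 GB; unused 5 GB.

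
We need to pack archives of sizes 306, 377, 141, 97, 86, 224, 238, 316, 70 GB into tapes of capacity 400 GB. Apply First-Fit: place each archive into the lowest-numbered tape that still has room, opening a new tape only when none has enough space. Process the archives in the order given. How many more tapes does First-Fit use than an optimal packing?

1

First-Fit: [306,86] [377] [141,97,70] [224] [238] [316] → 6 tapes.
Total size 1855 GB; any packing needs at least ⌈1855/400⌉ = 5 tapes.
An optimal packing achieves that bound: [377] [316,70] [306,86] [238,141] [224,97] → 5 tapes.
Excess: 6 − 5 = 1.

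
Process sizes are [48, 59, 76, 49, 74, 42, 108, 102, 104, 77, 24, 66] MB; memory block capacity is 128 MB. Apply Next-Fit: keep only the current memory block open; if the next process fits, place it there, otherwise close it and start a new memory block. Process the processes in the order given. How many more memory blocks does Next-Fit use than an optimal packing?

Next-Fit: [48,59] [76,49] [74,42] [108] [102] [104] [77,24] [66] → 8 memory blocks.
Total size 829 MB; any packing needs at least ⌈829/128⌉ = 7 memory blocks.
An optimal packing achieves that bound: [108] [104,24] [102] [77,49] [76,48] [74,42] [66,59] → 7 memory blocks.
Excess: 8 − 7 = 1.

1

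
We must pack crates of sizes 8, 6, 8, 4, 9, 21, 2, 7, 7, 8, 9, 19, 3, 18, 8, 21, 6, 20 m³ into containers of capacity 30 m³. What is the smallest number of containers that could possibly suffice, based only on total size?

7

Total size = 8 + 6 + 8 + 4 + 9 + 21 + 2 + 7 + 7 + 8 + 9 + 19 + 3 + 18 + 8 + 21 + 6 + 20 = 184 m³.
⌈184 / 30⌉ = 7.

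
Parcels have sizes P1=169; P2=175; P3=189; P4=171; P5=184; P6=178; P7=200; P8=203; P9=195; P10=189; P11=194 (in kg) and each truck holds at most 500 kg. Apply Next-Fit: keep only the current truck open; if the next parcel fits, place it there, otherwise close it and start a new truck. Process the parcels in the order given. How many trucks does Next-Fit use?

6 trucks

Put P1 (169 kg) in truck 1; 331 kg remain.
Put P2 (175 kg) in truck 1; 156 kg remain.
Put P3 (189 kg) in truck 2; 311 kg remain.
Put P4 (171 kg) in truck 2; 140 kg remain.
Put P5 (184 kg) in truck 3; 316 kg remain.
Put P6 (178 kg) in truck 3; 138 kg remain.
Put P7 (200 kg) in truck 4; 300 kg remain.
Put P8 (203 kg) in truck 4; 97 kg remain.
Put P9 (195 kg) in truck 5; 305 kg remain.
Put P10 (189 kg) in truck 5; 116 kg remain.
Put P11 (194 kg) in truck 6; 306 kg remain.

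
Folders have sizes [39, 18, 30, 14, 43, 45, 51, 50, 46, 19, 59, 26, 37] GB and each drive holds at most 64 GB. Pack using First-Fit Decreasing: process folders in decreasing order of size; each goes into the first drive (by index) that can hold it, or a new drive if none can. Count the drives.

Sorted descending: 59, 51, 50, 46, 45, 43, 39, 37, 30, 26, 19, 18, 14.
59 GB → drive 1 (remaining 5 GB)
51 GB → drive 2 (remaining 13 GB)
50 GB → drive 3 (remaining 14 GB)
46 GB → drive 4 (remaining 18 GB)
45 GB → drive 5 (remaining 19 GB)
43 GB → drive 6 (remaining 21 GB)
39 GB → drive 7 (remaining 25 GB)
37 GB → drive 8 (remaining 27 GB)
30 GB → drive 9 (remaining 34 GB)
26 GB → drive 8 (remaining 1 GB)
19 GB → drive 5 (remaining 0 GB)
18 GB → drive 4 (remaining 0 GB)
14 GB → drive 3 (remaining 0 GB)

9 drives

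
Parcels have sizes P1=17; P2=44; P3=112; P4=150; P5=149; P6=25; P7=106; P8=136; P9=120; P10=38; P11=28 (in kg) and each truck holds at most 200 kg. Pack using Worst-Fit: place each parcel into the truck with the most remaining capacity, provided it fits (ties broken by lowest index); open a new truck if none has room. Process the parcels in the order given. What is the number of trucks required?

6 trucks

Put P1 (17 kg) in truck 1; 183 kg remain.
Put P2 (44 kg) in truck 1; 139 kg remain.
Put P3 (112 kg) in truck 1; 27 kg remain.
Put P4 (150 kg) in truck 2; 50 kg remain.
Put P5 (149 kg) in truck 3; 51 kg remain.
Put P6 (25 kg) in truck 3; 26 kg remain.
Put P7 (106 kg) in truck 4; 94 kg remain.
Put P8 (136 kg) in truck 5; 64 kg remain.
Put P9 (120 kg) in truck 6; 80 kg remain.
Put P10 (38 kg) in truck 4; 56 kg remain.
Put P11 (28 kg) in truck 6; 52 kg remain.
Final trucks: [17,44,112] [150] [149,25] [106,38] [136] [120,28].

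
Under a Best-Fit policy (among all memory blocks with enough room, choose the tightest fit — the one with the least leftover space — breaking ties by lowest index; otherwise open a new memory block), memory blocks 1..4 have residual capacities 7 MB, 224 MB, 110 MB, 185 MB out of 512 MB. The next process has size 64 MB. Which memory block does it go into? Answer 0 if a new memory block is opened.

3

Memory blocks with room: memory block 2 (224 MB), memory block 3 (110 MB), memory block 4 (185 MB).
Tightest fit is memory block 3 with 110 MB free.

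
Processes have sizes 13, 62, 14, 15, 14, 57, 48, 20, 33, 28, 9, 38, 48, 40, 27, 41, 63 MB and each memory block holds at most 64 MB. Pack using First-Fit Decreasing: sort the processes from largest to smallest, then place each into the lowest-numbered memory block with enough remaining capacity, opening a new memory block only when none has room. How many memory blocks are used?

Sorted descending: 63, 62, 57, 48, 48, 41, 40, 38, 33, 28, 27, 20, 15, 14, 14, 13, 9.
Put 63 MB in memory block 1; 1 MB remain.
Put 62 MB in memory block 2; 2 MB remain.
Put 57 MB in memory block 3; 7 MB remain.
Put 48 MB in memory block 4; 16 MB remain.
Put 48 MB in memory block 5; 16 MB remain.
Put 41 MB in memory block 6; 23 MB remain.
Put 40 MB in memory block 7; 24 MB remain.
Put 38 MB in memory block 8; 26 MB remain.
Put 33 MB in memory block 9; 31 MB remain.
Put 28 MB in memory block 9; 3 MB remain.
Put 27 MB in memory block 10; 37 MB remain.
Put 20 MB in memory block 6; 3 MB remain.
Put 15 MB in memory block 4; 1 MB remain.
Put 14 MB in memory block 5; 2 MB remain.
Put 14 MB in memory block 7; 10 MB remain.
Put 13 MB in memory block 8; 13 MB remain.
Put 9 MB in memory block 7; 1 MB remain.
Final memory blocks: [63] [62] [57] [48,15] [48,14] [41,20] [40,14,9] [38,13] [33,28] [27].

10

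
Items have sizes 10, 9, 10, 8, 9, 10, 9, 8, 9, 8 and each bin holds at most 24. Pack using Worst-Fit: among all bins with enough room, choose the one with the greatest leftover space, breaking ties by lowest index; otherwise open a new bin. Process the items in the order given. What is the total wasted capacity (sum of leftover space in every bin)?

bin 1: place 10, 14 left
bin 1: place 9, 5 left
bin 2: place 10, 14 left
bin 2: place 8, 6 left
bin 3: place 9, 15 left
bin 3: place 10, 5 left
bin 4: place 9, 15 left
bin 4: place 8, 7 left
bin 5: place 9, 15 left
bin 5: place 8, 7 left
5 bins × 24 = 120; used 90; unused 30.

30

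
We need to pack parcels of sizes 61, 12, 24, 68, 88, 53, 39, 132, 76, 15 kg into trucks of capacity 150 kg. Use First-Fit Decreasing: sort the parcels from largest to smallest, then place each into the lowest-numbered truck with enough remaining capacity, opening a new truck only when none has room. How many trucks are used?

4

Sorted descending: 132, 88, 76, 68, 61, 53, 39, 24, 15, 12.
truck 1: place 132 kg, 18 kg left
truck 2: place 88 kg, 62 kg left
truck 3: place 76 kg, 74 kg left
truck 3: place 68 kg, 6 kg left
truck 2: place 61 kg, 1 kg left
truck 4: place 53 kg, 97 kg left
truck 4: place 39 kg, 58 kg left
truck 4: place 24 kg, 34 kg left
truck 1: place 15 kg, 3 kg left
truck 4: place 12 kg, 22 kg left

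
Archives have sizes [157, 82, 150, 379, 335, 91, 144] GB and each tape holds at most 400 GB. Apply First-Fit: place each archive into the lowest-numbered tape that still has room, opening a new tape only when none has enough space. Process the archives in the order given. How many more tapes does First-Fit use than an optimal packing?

First-Fit: [157,82,150] [379] [335] [91,144] → 4 tapes.
Total size 1338 GB; any packing needs at least ⌈1338/400⌉ = 4 tapes.
So 4 is already optimal.

0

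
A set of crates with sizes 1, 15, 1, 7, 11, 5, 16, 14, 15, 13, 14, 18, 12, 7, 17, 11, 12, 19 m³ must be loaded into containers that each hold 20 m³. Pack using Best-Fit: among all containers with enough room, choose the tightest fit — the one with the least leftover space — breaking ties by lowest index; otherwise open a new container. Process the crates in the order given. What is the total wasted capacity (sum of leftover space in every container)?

52

1 m³ → container 1 (remaining 19 m³)
15 m³ → container 1 (remaining 4 m³)
1 m³ → container 1 (remaining 3 m³)
7 m³ → container 2 (remaining 13 m³)
11 m³ → container 2 (remaining 2 m³)
5 m³ → container 3 (remaining 15 m³)
16 m³ → container 4 (remaining 4 m³)
14 m³ → container 3 (remaining 1 m³)
15 m³ → container 5 (remaining 5 m³)
13 m³ → container 6 (remaining 7 m³)
14 m³ → container 7 (remaining 6 m³)
18 m³ → container 8 (remaining 2 m³)
12 m³ → container 9 (remaining 8 m³)
7 m³ → container 6 (remaining 0 m³)
17 m³ → container 10 (remaining 3 m³)
11 m³ → container 11 (remaining 9 m³)
12 m³ → container 12 (remaining 8 m³)
19 m³ → container 13 (remaining 1 m³)
13 containers × 20 m³ = 260 m³; used 208 m³; unused 52 m³.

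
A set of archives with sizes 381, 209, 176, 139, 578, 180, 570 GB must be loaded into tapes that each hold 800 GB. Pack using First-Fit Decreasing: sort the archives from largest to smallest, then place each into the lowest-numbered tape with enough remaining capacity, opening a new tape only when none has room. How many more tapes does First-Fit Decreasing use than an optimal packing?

First-Fit Decreasing: [578,209] [570,180] [381,176,139] → 3 tapes.
Total size 2233 GB; any packing needs at least ⌈2233/800⌉ = 3 tapes.
So 3 is already optimal.

0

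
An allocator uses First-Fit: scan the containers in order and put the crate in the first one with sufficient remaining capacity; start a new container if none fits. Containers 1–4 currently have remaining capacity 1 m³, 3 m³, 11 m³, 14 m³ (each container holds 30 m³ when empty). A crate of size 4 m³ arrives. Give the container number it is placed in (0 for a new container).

3

Containers with room: container 3 (11 m³), container 4 (14 m³).
The first with room is container 3.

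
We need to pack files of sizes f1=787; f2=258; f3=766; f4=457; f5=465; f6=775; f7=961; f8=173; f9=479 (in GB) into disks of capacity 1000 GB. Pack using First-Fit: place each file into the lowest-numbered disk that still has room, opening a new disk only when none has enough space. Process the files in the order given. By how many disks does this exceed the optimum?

0

First-Fit: [787,173] [258,457] [766] [465,479] [775] [961] → 6 disks.
Total size 5121 GB; any packing needs at least ⌈5121/1000⌉ = 6 disks.
So 6 is already optimal.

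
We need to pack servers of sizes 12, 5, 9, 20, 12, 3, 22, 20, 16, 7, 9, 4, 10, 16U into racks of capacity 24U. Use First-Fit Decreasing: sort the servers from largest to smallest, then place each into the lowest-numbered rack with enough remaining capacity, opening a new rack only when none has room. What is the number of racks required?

Sorted descending: 22, 20, 20, 16, 16, 12, 12, 10, 9, 9, 7, 5, 4, 3.
rack 1: place 22U, 2U left
rack 2: place 20U, 4U left
rack 3: place 20U, 4U left
rack 4: place 16U, 8U left
rack 5: place 16U, 8U left
rack 6: place 12U, 12U left
rack 6: place 12U, 0U left
rack 7: place 10U, 14U left
rack 7: place 9U, 5U left
rack 8: place 9U, 15U left
rack 4: place 7U, 1U left
rack 5: place 5U, 3U left
rack 2: place 4U, 0U left
rack 3: place 3U, 1U left

8 racks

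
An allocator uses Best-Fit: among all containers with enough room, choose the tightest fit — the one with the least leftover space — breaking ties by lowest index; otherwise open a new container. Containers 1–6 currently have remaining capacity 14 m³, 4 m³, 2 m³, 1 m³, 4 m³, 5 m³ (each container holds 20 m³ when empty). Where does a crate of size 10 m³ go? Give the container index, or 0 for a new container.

1

Containers with room: container 1 (14 m³).
Tightest fit is container 1 with 14 m³ free.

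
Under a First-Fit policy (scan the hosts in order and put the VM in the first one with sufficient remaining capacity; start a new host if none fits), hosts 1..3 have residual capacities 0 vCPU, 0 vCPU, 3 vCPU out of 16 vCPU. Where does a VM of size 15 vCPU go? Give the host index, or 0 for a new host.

0

No host has ≥ 15 vCPU free, so a new host is opened.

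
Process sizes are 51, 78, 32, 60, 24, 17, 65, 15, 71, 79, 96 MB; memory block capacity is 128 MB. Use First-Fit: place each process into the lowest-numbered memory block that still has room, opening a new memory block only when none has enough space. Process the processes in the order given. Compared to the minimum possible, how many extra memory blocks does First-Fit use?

1

First-Fit: [51,32,24,17] [78,15] [60,65] [71] [79] [96] → 6 memory blocks.
Total size 588 MB; any packing needs at least ⌈588/128⌉ = 5 memory blocks.
An optimal packing achieves that bound: [96,32] [79,24,17] [78,15] [71,51] [65,60] → 5 memory blocks.
Excess: 6 − 5 = 1.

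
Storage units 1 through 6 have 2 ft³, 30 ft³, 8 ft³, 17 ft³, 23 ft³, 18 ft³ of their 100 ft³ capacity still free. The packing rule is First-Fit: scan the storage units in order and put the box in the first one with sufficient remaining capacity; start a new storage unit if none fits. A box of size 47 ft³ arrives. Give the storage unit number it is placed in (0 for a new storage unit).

0

No storage unit has ≥ 47 ft³ free, so a new storage unit is opened.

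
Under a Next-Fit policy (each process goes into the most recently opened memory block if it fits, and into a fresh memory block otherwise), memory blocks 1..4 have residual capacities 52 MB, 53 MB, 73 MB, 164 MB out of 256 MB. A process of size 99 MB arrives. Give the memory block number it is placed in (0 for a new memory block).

Next-Fit only looks at memory block 4, which has 164 MB free.
99 MB fits there.

4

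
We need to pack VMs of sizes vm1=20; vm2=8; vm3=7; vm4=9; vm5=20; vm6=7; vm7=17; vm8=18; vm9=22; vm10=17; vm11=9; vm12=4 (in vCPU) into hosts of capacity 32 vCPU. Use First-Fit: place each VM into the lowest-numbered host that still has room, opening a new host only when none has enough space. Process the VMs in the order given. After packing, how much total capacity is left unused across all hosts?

Put vm1 (20 vCPU) in host 1; 12 vCPU remain.
Put vm2 (8 vCPU) in host 1; 4 vCPU remain.
Put vm3 (7 vCPU) in host 2; 25 vCPU remain.
Put vm4 (9 vCPU) in host 2; 16 vCPU remain.
Put vm5 (20 vCPU) in host 3; 12 vCPU remain.
Put vm6 (7 vCPU) in host 2; 9 vCPU remain.
Put vm7 (17 vCPU) in host 4; 15 vCPU remain.
Put vm8 (18 vCPU) in host 5; 14 vCPU remain.
Put vm9 (22 vCPU) in host 6; 10 vCPU remain.
Put vm10 (17 vCPU) in host 7; 15 vCPU remain.
Put vm11 (9 vCPU) in host 2; 0 vCPU remain.
Put vm12 (4 vCPU) in host 1; 0 vCPU remain.
7 hosts × 32 vCPU = 224 vCPU; used 158 vCPU; unused 66 vCPU.

66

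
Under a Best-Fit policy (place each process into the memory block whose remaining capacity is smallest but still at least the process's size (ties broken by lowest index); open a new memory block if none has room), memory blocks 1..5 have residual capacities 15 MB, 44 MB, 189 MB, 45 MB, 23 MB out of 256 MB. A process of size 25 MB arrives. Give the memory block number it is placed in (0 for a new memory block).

2

Memory blocks with room: memory block 2 (44 MB), memory block 3 (189 MB), memory block 4 (45 MB).
Tightest fit is memory block 2 with 44 MB free.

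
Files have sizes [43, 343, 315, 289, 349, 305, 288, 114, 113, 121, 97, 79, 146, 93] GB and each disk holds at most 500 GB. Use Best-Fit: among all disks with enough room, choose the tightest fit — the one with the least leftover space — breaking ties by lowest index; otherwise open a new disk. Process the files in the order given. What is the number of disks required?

disk 1: place 43 GB, 457 GB left
disk 1: place 343 GB, 114 GB left
disk 2: place 315 GB, 185 GB left
disk 3: place 289 GB, 211 GB left
disk 4: place 349 GB, 151 GB left
disk 5: place 305 GB, 195 GB left
disk 6: place 288 GB, 212 GB left
disk 1: place 114 GB, 0 GB left
disk 4: place 113 GB, 38 GB left
disk 2: place 121 GB, 64 GB left
disk 5: place 97 GB, 98 GB left
disk 5: place 79 GB, 19 GB left
disk 3: place 146 GB, 65 GB left
disk 6: place 93 GB, 119 GB left
Final disks: [43,343,114] [315,121] [289,146] [349,113] [305,97,79] [288,93].

6 disks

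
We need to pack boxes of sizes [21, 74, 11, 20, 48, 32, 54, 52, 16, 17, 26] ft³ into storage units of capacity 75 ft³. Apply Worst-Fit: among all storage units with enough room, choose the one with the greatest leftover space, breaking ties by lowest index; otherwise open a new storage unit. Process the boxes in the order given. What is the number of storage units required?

6 storage units

Put 21 ft³ in storage unit 1; 54 ft³ remain.
Put 74 ft³ in storage unit 2; 1 ft³ remain.
Put 11 ft³ in storage unit 1; 43 ft³ remain.
Put 20 ft³ in storage unit 1; 23 ft³ remain.
Put 48 ft³ in storage unit 3; 27 ft³ remain.
Put 32 ft³ in storage unit 4; 43 ft³ remain.
Put 54 ft³ in storage unit 5; 21 ft³ remain.
Put 52 ft³ in storage unit 6; 23 ft³ remain.
Put 16 ft³ in storage unit 4; 27 ft³ remain.
Put 17 ft³ in storage unit 3; 10 ft³ remain.
Put 26 ft³ in storage unit 4; 1 ft³ remain.
Final storage units: [21,11,20] [74] [48,17] [32,16,26] [54] [52].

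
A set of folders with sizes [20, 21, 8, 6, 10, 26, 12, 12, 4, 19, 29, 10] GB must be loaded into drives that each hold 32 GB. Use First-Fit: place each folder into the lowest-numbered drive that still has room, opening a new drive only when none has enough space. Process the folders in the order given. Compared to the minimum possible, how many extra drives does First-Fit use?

First-Fit: [20,8,4] [21,6] [10,12,10] [26] [12,19] [29] → 6 drives.
Total size 177 GB; any packing needs at least ⌈177/32⌉ = 6 drives.
So 6 is already optimal.

0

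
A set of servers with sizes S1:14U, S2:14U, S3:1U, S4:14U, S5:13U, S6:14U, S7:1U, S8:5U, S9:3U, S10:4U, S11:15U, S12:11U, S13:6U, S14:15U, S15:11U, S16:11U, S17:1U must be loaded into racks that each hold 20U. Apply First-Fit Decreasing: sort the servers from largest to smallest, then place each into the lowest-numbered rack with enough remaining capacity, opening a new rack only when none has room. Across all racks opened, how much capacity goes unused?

Sorted descending: 15, 15, 14, 14, 14, 14, 13, 11, 11, 11, 6, 5, 4, 3, 1, 1, 1.
Put 15U in rack 1; 5U remain.
Put 15U in rack 2; 5U remain.
Put 14U in rack 3; 6U remain.
Put 14U in rack 4; 6U remain.
Put 14U in rack 5; 6U remain.
Put 14U in rack 6; 6U remain.
Put 13U in rack 7; 7U remain.
Put 11U in rack 8; 9U remain.
Put 11U in rack 9; 9U remain.
Put 11U in rack 10; 9U remain.
Put 6U in rack 3; 0U remain.
Put 5U in rack 1; 0U remain.
Put 4U in rack 2; 1U remain.
Put 3U in rack 4; 3U remain.
Put 1U in rack 2; 0U remain.
Put 1U in rack 4; 2U remain.
Put 1U in rack 4; 1U remain.
10 racks × 20U = 200U; used 153U; unused 47U.

47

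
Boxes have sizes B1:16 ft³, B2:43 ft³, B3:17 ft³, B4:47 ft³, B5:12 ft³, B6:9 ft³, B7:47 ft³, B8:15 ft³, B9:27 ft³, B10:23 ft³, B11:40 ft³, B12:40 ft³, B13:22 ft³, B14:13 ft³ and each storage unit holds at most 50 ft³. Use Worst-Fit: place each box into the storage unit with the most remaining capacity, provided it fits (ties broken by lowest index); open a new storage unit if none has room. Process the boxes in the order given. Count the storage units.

B1 (16 ft³) → storage unit 1 (remaining 34 ft³)
B2 (43 ft³) → storage unit 2 (remaining 7 ft³)
B3 (17 ft³) → storage unit 1 (remaining 17 ft³)
B4 (47 ft³) → storage unit 3 (remaining 3 ft³)
B5 (12 ft³) → storage unit 1 (remaining 5 ft³)
B6 (9 ft³) → storage unit 4 (remaining 41 ft³)
B7 (47 ft³) → storage unit 5 (remaining 3 ft³)
B8 (15 ft³) → storage unit 4 (remaining 26 ft³)
B9 (27 ft³) → storage unit 6 (remaining 23 ft³)
B10 (23 ft³) → storage unit 4 (remaining 3 ft³)
B11 (40 ft³) → storage unit 7 (remaining 10 ft³)
B12 (40 ft³) → storage unit 8 (remaining 10 ft³)
B13 (22 ft³) → storage unit 6 (remaining 1 ft³)
B14 (13 ft³) → storage unit 9 (remaining 37 ft³)
Final storage units: [16,17,12] [43] [47] [9,15,23] [47] [27,22] [40] [40] [13].

9 storage units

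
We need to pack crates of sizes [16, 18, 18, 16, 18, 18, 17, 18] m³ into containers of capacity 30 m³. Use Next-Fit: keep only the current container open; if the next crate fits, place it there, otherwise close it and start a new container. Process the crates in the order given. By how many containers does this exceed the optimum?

0

Next-Fit: [16] [18] [18] [16] [18] [18] [17] [18] → 8 containers.
8 crates exceed 15 m³ (half the capacity), and no two of those can share a container, so at least 8 containers are needed.
So 8 is already optimal.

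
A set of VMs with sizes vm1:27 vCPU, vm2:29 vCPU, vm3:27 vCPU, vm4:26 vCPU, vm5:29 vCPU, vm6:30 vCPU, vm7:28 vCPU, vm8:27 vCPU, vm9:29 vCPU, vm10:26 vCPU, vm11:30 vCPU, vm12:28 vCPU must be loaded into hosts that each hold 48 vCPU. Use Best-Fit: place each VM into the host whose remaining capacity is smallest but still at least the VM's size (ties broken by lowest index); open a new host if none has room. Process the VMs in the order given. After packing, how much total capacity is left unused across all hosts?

240

host 1: place vm1 (27 vCPU), 21 vCPU left
host 2: place vm2 (29 vCPU), 19 vCPU left
host 3: place vm3 (27 vCPU), 21 vCPU left
host 4: place vm4 (26 vCPU), 22 vCPU left
host 5: place vm5 (29 vCPU), 19 vCPU left
host 6: place vm6 (30 vCPU), 18 vCPU left
host 7: place vm7 (28 vCPU), 20 vCPU left
host 8: place vm8 (27 vCPU), 21 vCPU left
host 9: place vm9 (29 vCPU), 19 vCPU left
host 10: place vm10 (26 vCPU), 22 vCPU left
host 11: place vm11 (30 vCPU), 18 vCPU left
host 12: place vm12 (28 vCPU), 20 vCPU left
12 hosts × 48 vCPU = 576 vCPU; used 336 vCPU; unused 240 vCPU.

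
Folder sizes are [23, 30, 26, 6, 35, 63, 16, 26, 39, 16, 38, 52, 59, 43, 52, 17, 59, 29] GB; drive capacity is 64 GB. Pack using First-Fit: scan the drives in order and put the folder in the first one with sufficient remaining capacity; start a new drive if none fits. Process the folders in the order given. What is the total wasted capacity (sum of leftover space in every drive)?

139

drive 1: place 23 GB, 41 GB left
drive 1: place 30 GB, 11 GB left
drive 2: place 26 GB, 38 GB left
drive 1: place 6 GB, 5 GB left
drive 2: place 35 GB, 3 GB left
drive 3: place 63 GB, 1 GB left
drive 4: place 16 GB, 48 GB left
drive 4: place 26 GB, 22 GB left
drive 5: place 39 GB, 25 GB left
drive 4: place 16 GB, 6 GB left
drive 6: place 38 GB, 26 GB left
drive 7: place 52 GB, 12 GB left
drive 8: place 59 GB, 5 GB left
drive 9: place 43 GB, 21 GB left
drive 10: place 52 GB, 12 GB left
drive 5: place 17 GB, 8 GB left
drive 11: place 59 GB, 5 GB left
drive 12: place 29 GB, 35 GB left
12 drives × 64 GB = 768 GB; used 629 GB; unused 139 GB.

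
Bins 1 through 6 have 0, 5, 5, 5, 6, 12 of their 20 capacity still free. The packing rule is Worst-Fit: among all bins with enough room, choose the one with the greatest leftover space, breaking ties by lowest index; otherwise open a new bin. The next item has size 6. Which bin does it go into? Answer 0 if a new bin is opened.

6

Bins with room: bin 5 (6), bin 6 (12).
Most room is bin 6 with 12 free.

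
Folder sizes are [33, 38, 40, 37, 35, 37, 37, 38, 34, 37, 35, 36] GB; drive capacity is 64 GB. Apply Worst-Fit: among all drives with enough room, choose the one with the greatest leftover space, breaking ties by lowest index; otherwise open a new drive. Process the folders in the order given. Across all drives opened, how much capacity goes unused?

331

Put 33 GB in drive 1; 31 GB remain.
Put 38 GB in drive 2; 26 GB remain.
Put 40 GB in drive 3; 24 GB remain.
Put 37 GB in drive 4; 27 GB remain.
Put 35 GB in drive 5; 29 GB remain.
Put 37 GB in drive 6; 27 GB remain.
Put 37 GB in drive 7; 27 GB remain.
Put 38 GB in drive 8; 26 GB remain.
Put 34 GB in drive 9; 30 GB remain.
Put 37 GB in drive 10; 27 GB remain.
Put 35 GB in drive 11; 29 GB remain.
Put 36 GB in drive 12; 28 GB remain.
12 drives × 64 GB = 768 GB; used 437 GB; unused 331 GB.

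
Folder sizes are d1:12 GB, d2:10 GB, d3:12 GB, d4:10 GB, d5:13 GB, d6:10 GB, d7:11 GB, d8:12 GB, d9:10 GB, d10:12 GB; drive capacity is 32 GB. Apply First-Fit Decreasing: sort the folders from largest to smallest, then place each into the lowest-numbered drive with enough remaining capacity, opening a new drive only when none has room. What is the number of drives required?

5

Sorted descending: 13, 12, 12, 12, 12, 11, 10, 10, 10, 10.
13 GB → drive 1 (remaining 19 GB)
12 GB → drive 1 (remaining 7 GB)
12 GB → drive 2 (remaining 20 GB)
12 GB → drive 2 (remaining 8 GB)
12 GB → drive 3 (remaining 20 GB)
11 GB → drive 3 (remaining 9 GB)
10 GB → drive 4 (remaining 22 GB)
10 GB → drive 4 (remaining 12 GB)
10 GB → drive 4 (remaining 2 GB)
10 GB → drive 5 (remaining 22 GB)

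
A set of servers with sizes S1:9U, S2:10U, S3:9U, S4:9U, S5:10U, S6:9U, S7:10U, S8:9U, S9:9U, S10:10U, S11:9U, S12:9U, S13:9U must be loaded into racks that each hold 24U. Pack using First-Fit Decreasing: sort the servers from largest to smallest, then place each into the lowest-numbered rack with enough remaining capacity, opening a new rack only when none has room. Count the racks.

Sorted descending: 10, 10, 10, 10, 9, 9, 9, 9, 9, 9, 9, 9, 9.
10U → rack 1 (remaining 14U)
10U → rack 1 (remaining 4U)
10U → rack 2 (remaining 14U)
10U → rack 2 (remaining 4U)
9U → rack 3 (remaining 15U)
9U → rack 3 (remaining 6U)
9U → rack 4 (remaining 15U)
9U → rack 4 (remaining 6U)
9U → rack 5 (remaining 15U)
9U → rack 5 (remaining 6U)
9U → rack 6 (remaining 15U)
9U → rack 6 (remaining 6U)
9U → rack 7 (remaining 15U)
Final racks: [10,10] [10,10] [9,9] [9,9] [9,9] [9,9] [9].

7 racks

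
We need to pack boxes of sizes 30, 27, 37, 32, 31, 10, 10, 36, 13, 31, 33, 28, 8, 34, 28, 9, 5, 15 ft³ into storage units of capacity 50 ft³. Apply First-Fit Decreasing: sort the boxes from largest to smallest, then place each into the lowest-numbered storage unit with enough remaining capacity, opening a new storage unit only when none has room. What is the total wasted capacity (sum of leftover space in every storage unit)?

133

Sorted descending: 37, 36, 34, 33, 32, 31, 31, 30, 28, 28, 27, 15, 13, 10, 10, 9, 8, 5.
Put 37 ft³ in storage unit 1; 13 ft³ remain.
Put 36 ft³ in storage unit 2; 14 ft³ remain.
Put 34 ft³ in storage unit 3; 16 ft³ remain.
Put 33 ft³ in storage unit 4; 17 ft³ remain.
Put 32 ft³ in storage unit 5; 18 ft³ remain.
Put 31 ft³ in storage unit 6; 19 ft³ remain.
Put 31 ft³ in storage unit 7; 19 ft³ remain.
Put 30 ft³ in storage unit 8; 20 ft³ remain.
Put 28 ft³ in storage unit 9; 22 ft³ remain.
Put 28 ft³ in storage unit 10; 22 ft³ remain.
Put 27 ft³ in storage unit 11; 23 ft³ remain.
Put 15 ft³ in storage unit 3; 1 ft³ remain.
Put 13 ft³ in storage unit 1; 0 ft³ remain.
Put 10 ft³ in storage unit 2; 4 ft³ remain.
Put 10 ft³ in storage unit 4; 7 ft³ remain.
Put 9 ft³ in storage unit 5; 9 ft³ remain.
Put 8 ft³ in storage unit 5; 1 ft³ remain.
Put 5 ft³ in storage unit 4; 2 ft³ remain.
11 storage units × 50 ft³ = 550 ft³; used 417 ft³; unused 133 ft³.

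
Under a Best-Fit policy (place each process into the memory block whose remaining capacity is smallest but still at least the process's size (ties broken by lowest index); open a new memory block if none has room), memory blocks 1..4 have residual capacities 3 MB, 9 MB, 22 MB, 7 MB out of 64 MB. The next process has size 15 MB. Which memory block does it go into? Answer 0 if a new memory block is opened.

3

Memory blocks with room: memory block 3 (22 MB).
Tightest fit is memory block 3 with 22 MB free.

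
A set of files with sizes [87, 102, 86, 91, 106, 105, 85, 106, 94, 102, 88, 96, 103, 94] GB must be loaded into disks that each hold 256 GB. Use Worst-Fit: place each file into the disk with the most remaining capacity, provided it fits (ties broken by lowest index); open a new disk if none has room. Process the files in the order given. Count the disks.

7

Put 87 GB in disk 1; 169 GB remain.
Put 102 GB in disk 1; 67 GB remain.
Put 86 GB in disk 2; 170 GB remain.
Put 91 GB in disk 2; 79 GB remain.
Put 106 GB in disk 3; 150 GB remain.
Put 105 GB in disk 3; 45 GB remain.
Put 85 GB in disk 4; 171 GB remain.
Put 106 GB in disk 4; 65 GB remain.
Put 94 GB in disk 5; 162 GB remain.
Put 102 GB in disk 5; 60 GB remain.
Put 88 GB in disk 6; 168 GB remain.
Put 96 GB in disk 6; 72 GB remain.
Put 103 GB in disk 7; 153 GB remain.
Put 94 GB in disk 7; 59 GB remain.
Final disks: [87,102] [86,91] [106,105] [85,106] [94,102] [88,96] [103,94].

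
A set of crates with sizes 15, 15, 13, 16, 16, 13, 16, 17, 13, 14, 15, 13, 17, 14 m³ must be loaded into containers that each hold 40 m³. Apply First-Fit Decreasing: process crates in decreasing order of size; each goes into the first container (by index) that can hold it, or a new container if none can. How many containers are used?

7 containers

Sorted descending: 17, 17, 16, 16, 16, 15, 15, 15, 14, 14, 13, 13, 13, 13.
Put 17 m³ in container 1; 23 m³ remain.
Put 17 m³ in container 1; 6 m³ remain.
Put 16 m³ in container 2; 24 m³ remain.
Put 16 m³ in container 2; 8 m³ remain.
Put 16 m³ in container 3; 24 m³ remain.
Put 15 m³ in container 3; 9 m³ remain.
Put 15 m³ in container 4; 25 m³ remain.
Put 15 m³ in container 4; 10 m³ remain.
Put 14 m³ in container 5; 26 m³ remain.
Put 14 m³ in container 5; 12 m³ remain.
Put 13 m³ in container 6; 27 m³ remain.
Put 13 m³ in container 6; 14 m³ remain.
Put 13 m³ in container 6; 1 m³ remain.
Put 13 m³ in container 7; 27 m³ remain.
Final containers: [17,17] [16,16] [16,15] [15,15] [14,14] [13,13,13] [13].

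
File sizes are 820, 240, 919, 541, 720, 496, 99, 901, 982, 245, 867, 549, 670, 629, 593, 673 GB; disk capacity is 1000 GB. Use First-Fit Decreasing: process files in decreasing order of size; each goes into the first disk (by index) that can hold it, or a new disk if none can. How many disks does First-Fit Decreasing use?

Sorted descending: 982, 919, 901, 867, 820, 720, 673, 670, 629, 593, 549, 541, 496, 245, 240, 99.
982 GB → disk 1 (remaining 18 GB)
919 GB → disk 2 (remaining 81 GB)
901 GB → disk 3 (remaining 99 GB)
867 GB → disk 4 (remaining 133 GB)
820 GB → disk 5 (remaining 180 GB)
720 GB → disk 6 (remaining 280 GB)
673 GB → disk 7 (remaining 327 GB)
670 GB → disk 8 (remaining 330 GB)
629 GB → disk 9 (remaining 371 GB)
593 GB → disk 10 (remaining 407 GB)
549 GB → disk 11 (remaining 451 GB)
541 GB → disk 12 (remaining 459 GB)
496 GB → disk 13 (remaining 504 GB)
245 GB → disk 6 (remaining 35 GB)
240 GB → disk 7 (remaining 87 GB)
99 GB → disk 3 (remaining 0 GB)

13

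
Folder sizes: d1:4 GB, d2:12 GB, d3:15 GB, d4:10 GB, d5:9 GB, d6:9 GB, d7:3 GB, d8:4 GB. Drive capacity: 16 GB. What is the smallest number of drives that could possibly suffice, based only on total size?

5 drives

Total size = 4 + 12 + 15 + 10 + 9 + 9 + 3 + 4 = 66 GB.
⌈66 / 16⌉ = 5.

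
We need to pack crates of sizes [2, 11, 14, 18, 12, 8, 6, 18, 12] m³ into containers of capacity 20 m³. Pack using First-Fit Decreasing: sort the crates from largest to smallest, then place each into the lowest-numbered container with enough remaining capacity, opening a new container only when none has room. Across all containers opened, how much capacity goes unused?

19

Sorted descending: 18, 18, 14, 12, 12, 11, 8, 6, 2.
18 m³ → container 1 (remaining 2 m³)
18 m³ → container 2 (remaining 2 m³)
14 m³ → container 3 (remaining 6 m³)
12 m³ → container 4 (remaining 8 m³)
12 m³ → container 5 (remaining 8 m³)
11 m³ → container 6 (remaining 9 m³)
8 m³ → container 4 (remaining 0 m³)
6 m³ → container 3 (remaining 0 m³)
2 m³ → container 1 (remaining 0 m³)
6 containers × 20 m³ = 120 m³; used 101 m³; unused 19 m³.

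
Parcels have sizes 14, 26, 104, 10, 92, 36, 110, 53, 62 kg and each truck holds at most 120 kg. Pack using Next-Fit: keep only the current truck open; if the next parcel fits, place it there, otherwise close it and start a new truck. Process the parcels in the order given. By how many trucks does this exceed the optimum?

Next-Fit: [14,26] [104,10] [92] [36] [110] [53,62] → 6 trucks.
Total size 507 kg; any packing needs at least ⌈507/120⌉ = 5 trucks.
An optimal packing achieves that bound: [110,10] [104,14] [92,26] [62,53] [36] → 5 trucks.
Excess: 6 − 5 = 1.

1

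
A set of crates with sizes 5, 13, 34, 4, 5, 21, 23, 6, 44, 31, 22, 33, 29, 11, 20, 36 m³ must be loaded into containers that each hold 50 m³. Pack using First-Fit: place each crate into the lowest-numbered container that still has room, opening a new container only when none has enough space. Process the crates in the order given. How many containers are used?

8 containers

container 1: place 5 m³, 45 m³ left
container 1: place 13 m³, 32 m³ left
container 2: place 34 m³, 16 m³ left
container 1: place 4 m³, 28 m³ left
container 1: place 5 m³, 23 m³ left
container 1: place 21 m³, 2 m³ left
container 3: place 23 m³, 27 m³ left
container 2: place 6 m³, 10 m³ left
container 4: place 44 m³, 6 m³ left
container 5: place 31 m³, 19 m³ left
container 3: place 22 m³, 5 m³ left
container 6: place 33 m³, 17 m³ left
container 7: place 29 m³, 21 m³ left
container 5: place 11 m³, 8 m³ left
container 7: place 20 m³, 1 m³ left
container 8: place 36 m³, 14 m³ left
Final containers: [5,13,4,5,21] [34,6] [23,22] [44] [31,11] [33] [29,20] [36].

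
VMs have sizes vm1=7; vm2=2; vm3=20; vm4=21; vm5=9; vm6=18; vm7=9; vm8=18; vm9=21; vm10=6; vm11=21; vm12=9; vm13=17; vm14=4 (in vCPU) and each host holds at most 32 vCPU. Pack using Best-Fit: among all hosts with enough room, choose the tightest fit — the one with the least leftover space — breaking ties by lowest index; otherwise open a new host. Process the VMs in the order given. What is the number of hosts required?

7

host 1: place vm1 (7 vCPU), 25 vCPU left
host 1: place vm2 (2 vCPU), 23 vCPU left
host 1: place vm3 (20 vCPU), 3 vCPU left
host 2: place vm4 (21 vCPU), 11 vCPU left
host 2: place vm5 (9 vCPU), 2 vCPU left
host 3: place vm6 (18 vCPU), 14 vCPU left
host 3: place vm7 (9 vCPU), 5 vCPU left
host 4: place vm8 (18 vCPU), 14 vCPU left
host 5: place vm9 (21 vCPU), 11 vCPU left
host 5: place vm10 (6 vCPU), 5 vCPU left
host 6: place vm11 (21 vCPU), 11 vCPU left
host 6: place vm12 (9 vCPU), 2 vCPU left
host 7: place vm13 (17 vCPU), 15 vCPU left
host 3: place vm14 (4 vCPU), 1 vCPU left
Final hosts: [7,2,20] [21,9] [18,9,4] [18] [21,6] [21,9] [17].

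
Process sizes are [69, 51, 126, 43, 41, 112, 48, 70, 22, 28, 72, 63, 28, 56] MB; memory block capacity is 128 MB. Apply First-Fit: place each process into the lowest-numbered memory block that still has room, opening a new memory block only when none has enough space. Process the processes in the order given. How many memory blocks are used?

7

Put 69 MB in memory block 1; 59 MB remain.
Put 51 MB in memory block 1; 8 MB remain.
Put 126 MB in memory block 2; 2 MB remain.
Put 43 MB in memory block 3; 85 MB remain.
Put 41 MB in memory block 3; 44 MB remain.
Put 112 MB in memory block 4; 16 MB remain.
Put 48 MB in memory block 5; 80 MB remain.
Put 70 MB in memory block 5; 10 MB remain.
Put 22 MB in memory block 3; 22 MB remain.
Put 28 MB in memory block 6; 100 MB remain.
Put 72 MB in memory block 6; 28 MB remain.
Put 63 MB in memory block 7; 65 MB remain.
Put 28 MB in memory block 6; 0 MB remain.
Put 56 MB in memory block 7; 9 MB remain.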